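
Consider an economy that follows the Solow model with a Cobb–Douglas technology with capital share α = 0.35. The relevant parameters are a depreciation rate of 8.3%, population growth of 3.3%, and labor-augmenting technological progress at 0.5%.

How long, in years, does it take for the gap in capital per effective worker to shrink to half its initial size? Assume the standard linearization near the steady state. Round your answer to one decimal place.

Near the steady state the convergence rate is λ = (1 − α)(n + g + δ).
λ = (1 − 0.35) × 0.121 = 0.65 × 0.121 = 0.07865
Half-life = ln 2 / λ = 0.6931 / 0.07865 ≈ 8.81 years

half-life ≈ 8.8 years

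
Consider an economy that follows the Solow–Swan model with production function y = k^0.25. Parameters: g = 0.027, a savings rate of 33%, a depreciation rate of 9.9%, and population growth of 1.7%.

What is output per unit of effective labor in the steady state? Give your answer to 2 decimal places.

y* ≈ 1.32

At the steady state, Δk = 0, so s·k^α = (n + g + δ)·k.
Rearranging, k^(1−α) = s / (n + g + δ).
k^0.75 = 0.33 / (0.017 + 0.027 + 0.099) = 0.33 / 0.143 = 2.3077
k* = 2.3077^(1/0.75) ≈ 3.0496
y* = (k*)^α = 3.0496^0.25 ≈ 1.3215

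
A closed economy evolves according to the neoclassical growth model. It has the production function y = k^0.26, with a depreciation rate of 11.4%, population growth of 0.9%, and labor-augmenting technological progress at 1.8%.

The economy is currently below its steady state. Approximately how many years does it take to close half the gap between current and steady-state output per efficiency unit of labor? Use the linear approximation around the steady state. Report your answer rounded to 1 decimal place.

t_½ ≈ 6.6 years

Near the steady state the convergence rate is λ = (1 − α)(n + g + δ).
λ = (1 − 0.26) × 0.141 = 0.74 × 0.141 = 0.10434
Half-life = ln 2 / λ = 0.6931 / 0.10434 ≈ 6.64 years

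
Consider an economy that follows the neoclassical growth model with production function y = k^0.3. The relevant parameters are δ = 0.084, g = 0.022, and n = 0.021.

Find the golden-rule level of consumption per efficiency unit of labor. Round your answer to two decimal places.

c_gold ≈ 1.01

At the golden rule, f'(k) = n + g + δ, so α·k^(α−1) = n + g + δ and k_gold = (α/(n + g + δ))^(1/(1−α)).
k_gold = (0.3/0.127)^(1/0.7) = 2.3622^1.4286 ≈ 3.4144
c_gold = f(k_gold) − (n + g + δ)·k_gold = 1.4454 − 0.127×3.4144 ≈ 1.0118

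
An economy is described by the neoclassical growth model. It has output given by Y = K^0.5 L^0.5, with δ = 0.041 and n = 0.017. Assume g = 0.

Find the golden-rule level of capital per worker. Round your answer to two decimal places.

The golden rule sets f'(k) = n + δ, i.e. α·k^(α−1) = n + δ.
So k^(1−α) = α / (n + δ) = 0.5 / 0.058 = 8.6207.
k_gold = 8.6207^(1/0.5) ≈ 74.3165

k_gold ≈ 74.32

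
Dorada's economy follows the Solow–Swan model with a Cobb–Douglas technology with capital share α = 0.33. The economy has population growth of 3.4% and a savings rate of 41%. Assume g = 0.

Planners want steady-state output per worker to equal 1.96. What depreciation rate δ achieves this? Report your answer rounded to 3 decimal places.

δ ≈ 0.071

In steady state, investment equals break-even investment: s·k^α = (n + δ)·k.
Since y* = [s/(n + δ)]^(α/(1−α)), we have s/(n + δ) = (y*)^((1−α)/α) = 1.96^2.0303 = 3.9207.
Therefore n + δ = s / 3.9207 = 0.41 / 3.9207 = 0.1046, so δ = 0.1046 − 0.034 = 0.0706.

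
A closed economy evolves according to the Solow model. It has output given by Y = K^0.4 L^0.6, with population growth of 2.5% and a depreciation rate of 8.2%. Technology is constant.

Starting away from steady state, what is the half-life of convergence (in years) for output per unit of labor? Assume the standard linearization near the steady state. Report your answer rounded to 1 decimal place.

about 10.8 years

Near the steady state the convergence rate is λ = (1 − α)(n + δ).
λ = (1 − 0.4) × 0.107 = 0.6 × 0.107 = 0.0642
Half-life = ln 2 / λ = 0.6931 / 0.0642 ≈ 10.80 years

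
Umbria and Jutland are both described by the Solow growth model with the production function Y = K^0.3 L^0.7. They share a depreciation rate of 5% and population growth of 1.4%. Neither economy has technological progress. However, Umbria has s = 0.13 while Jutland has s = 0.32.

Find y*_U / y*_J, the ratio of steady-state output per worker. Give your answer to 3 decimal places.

Steady-state y* = [s/(n + δ)]^(α/(1−α)), so the ratio is [ (s_U/(n + δ)_U) / (s_J/(n + δ)_J) ]^0.4286.
s_U/(n + δ)_U = 0.13/0.064 = 2.0313; s_J/(n + δ)_J = 0.32/0.064 = 5.0000.
Ratio = (2.0313/5.0000)^0.4286 = 0.4063^0.4286 ≈ 0.6798

ratio ≈ 0.680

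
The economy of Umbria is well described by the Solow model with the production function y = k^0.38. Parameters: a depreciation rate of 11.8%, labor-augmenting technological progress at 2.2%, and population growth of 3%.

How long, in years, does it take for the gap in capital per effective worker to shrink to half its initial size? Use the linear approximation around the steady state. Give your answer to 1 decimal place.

Near the steady state the convergence rate is λ = (1 − α)(n + g + δ).
λ = (1 − 0.38) × 0.170 = 0.62 × 0.170 = 0.1054
Half-life = ln 2 / λ = 0.6931 / 0.1054 ≈ 6.58 years

half-life ≈ 6.6 years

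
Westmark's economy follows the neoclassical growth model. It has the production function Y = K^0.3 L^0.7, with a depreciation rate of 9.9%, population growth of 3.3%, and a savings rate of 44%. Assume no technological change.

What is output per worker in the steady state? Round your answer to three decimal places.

At the steady state, Δk = 0, so s·k^α = (n + δ)·k.
Rearranging, k^(1−α) = s / (n + δ).
k^0.7 = 0.44 / (0.033 + 0.099) = 0.44 / 0.132 = 3.3333
k* = 3.3333^(1/0.7) ≈ 5.5842
y* = (k*)^α = 5.5842^0.3 ≈ 1.6753

y* ≈ 1.675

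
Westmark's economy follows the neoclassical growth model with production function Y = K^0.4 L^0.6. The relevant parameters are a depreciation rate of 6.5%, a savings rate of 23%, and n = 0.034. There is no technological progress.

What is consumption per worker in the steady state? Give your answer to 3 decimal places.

Steady state requires s·f(k) = (n + δ)·k, i.e. s·k^α = (n + δ)·k.
Rearranging, k^(1−α) = s / (n + δ).
k^0.6 = 0.23 / (0.034 + 0.065) = 0.23 / 0.099 = 2.3232
k* = 2.3232^(1/0.6) ≈ 4.0752
y* = (k*)^α = 4.0752^0.4 ≈ 1.7541
c* = (1 − s)·y* = (1 − 0.23) × 1.7541 ≈ 1.3507

c* ≈ 1.351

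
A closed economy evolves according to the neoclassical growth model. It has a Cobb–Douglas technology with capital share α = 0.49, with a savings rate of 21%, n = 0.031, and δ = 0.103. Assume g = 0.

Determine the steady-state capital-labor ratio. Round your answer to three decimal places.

In steady state, investment equals break-even investment: s·k^α = (n + δ)·k.
Rearranging, k^(1−α) = s / (n + δ).
k^0.51 = 0.21 / (0.031 + 0.103) = 0.21 / 0.134 = 1.5672
k* = 1.5672^(1/0.51) ≈ 2.4132

k* = 2.413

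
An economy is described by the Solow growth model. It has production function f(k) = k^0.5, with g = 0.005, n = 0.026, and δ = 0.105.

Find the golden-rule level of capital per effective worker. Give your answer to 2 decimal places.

The golden rule sets f'(k) = n + g + δ, i.e. α·k^(α−1) = n + g + δ.
So k^(1−α) = α / (n + g + δ) = 0.5 / 0.136 = 3.6765.
k_gold = 3.6765^(1/0.5) ≈ 13.5167

k_gold ≈ 13.52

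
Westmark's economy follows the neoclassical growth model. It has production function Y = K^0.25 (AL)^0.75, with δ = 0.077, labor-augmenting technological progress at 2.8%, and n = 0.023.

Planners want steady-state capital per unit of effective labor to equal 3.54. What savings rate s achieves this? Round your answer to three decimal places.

s ≈ 0.330

At the steady state, Δk = 0, so s·k^α = (n + g + δ)·k.
So s / (n + g + δ) = (k*)^(1−α) = 3.54^0.75 = 2.5808.
Therefore s = 2.5808 × (n + g + δ) = 2.5808 × 0.128 = 0.3303.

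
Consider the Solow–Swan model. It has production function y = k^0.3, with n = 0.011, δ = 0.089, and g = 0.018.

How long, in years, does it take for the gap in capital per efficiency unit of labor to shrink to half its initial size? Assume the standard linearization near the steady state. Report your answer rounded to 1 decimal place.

Near the steady state the convergence rate is λ = (1 − α)(n + g + δ).
λ = (1 − 0.3) × 0.118 = 0.7 × 0.118 = 0.0826
Half-life = ln 2 / λ = 0.6931 / 0.0826 ≈ 8.39 years

t_½ ≈ 8.4 years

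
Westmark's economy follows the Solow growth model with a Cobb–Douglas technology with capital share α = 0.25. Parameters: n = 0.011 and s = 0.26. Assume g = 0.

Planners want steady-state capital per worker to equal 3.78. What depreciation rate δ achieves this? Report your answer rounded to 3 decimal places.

Steady state requires s·f(k) = (n + δ)·k, i.e. s·k^α = (n + δ)·k.
So s / (n + δ) = (k*)^(1−α) = 3.78^0.75 = 2.7109.
Therefore n + δ = s / 2.7109 = 0.26 / 2.7109 = 0.0959, so δ = 0.0959 − 0.011 = 0.0849.

δ ≈ 0.085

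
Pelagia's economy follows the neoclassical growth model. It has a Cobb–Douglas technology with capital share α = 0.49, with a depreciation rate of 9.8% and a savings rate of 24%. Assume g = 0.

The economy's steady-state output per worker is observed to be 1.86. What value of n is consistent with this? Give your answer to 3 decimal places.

n ≈ 0.028

Steady state requires s·f(k) = (n + δ)·k, i.e. s·k^α = (n + δ)·k.
Since y* = [s/(n + δ)]^(α/(1−α)), we have s/(n + δ) = (y*)^((1−α)/α) = 1.86^1.0408 = 1.9077.
Therefore n + δ = s / 1.9077 = 0.24 / 1.9077 = 0.1258, so n = 0.1258 − 0.098 = 0.0278.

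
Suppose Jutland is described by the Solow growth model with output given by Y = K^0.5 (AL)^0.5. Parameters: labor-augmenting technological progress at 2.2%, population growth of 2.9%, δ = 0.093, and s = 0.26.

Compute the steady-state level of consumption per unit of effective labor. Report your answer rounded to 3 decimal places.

Steady state requires s·f(k) = (n + g + δ)·k, i.e. s·k^α = (n + g + δ)·k.
Dividing both sides by k: k^(1−α) = s / (n + g + δ).
k^0.5 = 0.26 / (0.029 + 0.022 + 0.093) = 0.26 / 0.144 = 1.8056
k* = 1.8056^(1/0.5) ≈ 3.2602
y* = (k*)^α = 3.2602^0.5 ≈ 1.8056
c* = (1 − s)·y* = (1 − 0.26) × 1.8056 ≈ 1.3361

c* = 1.336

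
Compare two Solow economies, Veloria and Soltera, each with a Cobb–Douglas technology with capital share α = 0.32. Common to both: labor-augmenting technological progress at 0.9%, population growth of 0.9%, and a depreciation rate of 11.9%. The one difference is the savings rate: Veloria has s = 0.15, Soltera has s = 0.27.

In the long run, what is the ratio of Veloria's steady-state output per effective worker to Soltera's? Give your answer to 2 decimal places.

y*_V / y*_S ≈ 0.76

Steady-state y* = [s/(n + g + δ)]^(α/(1−α)), so the ratio is [ (s_V/(n + g + δ)_V) / (s_S/(n + g + δ)_S) ]^0.4706.
s_V/(n + g + δ)_V = 0.15/0.137 = 1.0949; s_S/(n + g + δ)_S = 0.27/0.137 = 1.9708.
Ratio = (1.0949/1.9708)^0.4706 = 0.5556^0.4706 ≈ 0.7584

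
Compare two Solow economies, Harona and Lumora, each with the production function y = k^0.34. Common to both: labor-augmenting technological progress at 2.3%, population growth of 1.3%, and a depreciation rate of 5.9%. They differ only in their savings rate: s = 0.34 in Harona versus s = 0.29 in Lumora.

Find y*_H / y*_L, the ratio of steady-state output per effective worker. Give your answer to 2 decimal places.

y*_H / y*_L ≈ 1.09

Steady-state y* = [s/(n + g + δ)]^(α/(1−α)), so the ratio is [ (s_H/(n + g + δ)_H) / (s_L/(n + g + δ)_L) ]^0.5152.
s_H/(n + g + δ)_H = 0.34/0.095 = 3.5789; s_L/(n + g + δ)_L = 0.29/0.095 = 3.0526.
Ratio = (3.5789/3.0526)^0.5152 = 1.1724^0.5152 ≈ 1.0854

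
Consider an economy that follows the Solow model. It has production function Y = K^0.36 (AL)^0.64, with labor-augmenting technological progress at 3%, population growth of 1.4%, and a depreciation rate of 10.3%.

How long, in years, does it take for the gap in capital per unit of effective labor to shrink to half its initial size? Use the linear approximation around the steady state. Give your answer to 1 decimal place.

Near the steady state the convergence rate is λ = (1 − α)(n + g + δ).
λ = (1 − 0.36) × 0.147 = 0.64 × 0.147 = 0.09408
Half-life = ln 2 / λ = 0.6931 / 0.09408 ≈ 7.37 years

half-life ≈ 7.4 years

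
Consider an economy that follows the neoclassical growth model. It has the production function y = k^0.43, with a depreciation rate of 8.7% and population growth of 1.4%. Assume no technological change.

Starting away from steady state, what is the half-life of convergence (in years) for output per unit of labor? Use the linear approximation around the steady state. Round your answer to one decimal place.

t_½ ≈ 12.0 years

Near the steady state the convergence rate is λ = (1 − α)(n + δ).
λ = (1 − 0.43) × 0.101 = 0.57 × 0.101 = 0.05757
Half-life = ln 2 / λ = 0.6931 / 0.05757 ≈ 12.04 years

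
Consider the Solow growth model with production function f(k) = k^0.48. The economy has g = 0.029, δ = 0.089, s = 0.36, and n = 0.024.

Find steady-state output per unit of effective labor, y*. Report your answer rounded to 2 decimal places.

Steady state requires s·f(k) = (n + g + δ)·k, i.e. s·k^α = (n + g + δ)·k.
Dividing both sides by k: k^(1−α) = s / (n + g + δ).
k^0.52 = 0.36 / (0.024 + 0.029 + 0.089) = 0.36 / 0.142 = 2.5352
k* = 2.5352^(1/0.52) ≈ 5.9834
y* = (k*)^α = 5.9834^0.48 ≈ 2.3601

y* ≈ 2.36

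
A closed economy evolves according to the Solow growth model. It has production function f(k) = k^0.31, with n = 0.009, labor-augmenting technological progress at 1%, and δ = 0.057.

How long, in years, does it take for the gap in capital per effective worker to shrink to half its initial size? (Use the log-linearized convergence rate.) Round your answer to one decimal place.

Near the steady state the convergence rate is λ = (1 − α)(n + g + δ).
λ = (1 − 0.31) × 0.076 = 0.69 × 0.076 = 0.05244
Half-life = ln 2 / λ = 0.6931 / 0.05244 ≈ 13.22 years

half-life ≈ 13.2 years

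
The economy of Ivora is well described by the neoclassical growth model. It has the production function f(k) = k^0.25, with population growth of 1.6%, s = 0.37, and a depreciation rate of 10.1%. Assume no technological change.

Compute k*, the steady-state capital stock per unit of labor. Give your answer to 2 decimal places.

In steady state, investment equals break-even investment: s·k^α = (n + δ)·k.
Rearranging, k^(1−α) = s / (n + δ).
k^0.75 = 0.37 / (0.016 + 0.101) = 0.37 / 0.117 = 3.1624
k* = 3.1624^(1/0.75) ≈ 4.6418

k* = 4.64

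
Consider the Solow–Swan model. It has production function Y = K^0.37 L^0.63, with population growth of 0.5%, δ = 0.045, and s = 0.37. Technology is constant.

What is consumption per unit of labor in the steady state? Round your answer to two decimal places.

At the steady state, Δk = 0, so s·k^α = (n + δ)·k.
Dividing both sides by k: k^(1−α) = s / (n + δ).
k^0.63 = 0.37 / (0.005 + 0.045) = 0.37 / 0.050 = 7.4000
k* = 7.4000^(1/0.63) ≈ 23.9736
y* = (k*)^α = 23.9736^0.37 ≈ 3.2397
c* = (1 − s)·y* = (1 − 0.37) × 3.2397 ≈ 2.0410

c* ≈ 2.04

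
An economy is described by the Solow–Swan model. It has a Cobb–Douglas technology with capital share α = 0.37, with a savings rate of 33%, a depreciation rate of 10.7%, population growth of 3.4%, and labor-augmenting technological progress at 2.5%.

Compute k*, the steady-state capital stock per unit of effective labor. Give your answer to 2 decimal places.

k* = 2.98

At the steady state, Δk = 0, so s·k^α = (n + g + δ)·k.
Rearranging, k^(1−α) = s / (n + g + δ).
k^0.63 = 0.33 / (0.034 + 0.025 + 0.107) = 0.33 / 0.166 = 1.9880
k* = 1.9880^(1/0.63) ≈ 2.9763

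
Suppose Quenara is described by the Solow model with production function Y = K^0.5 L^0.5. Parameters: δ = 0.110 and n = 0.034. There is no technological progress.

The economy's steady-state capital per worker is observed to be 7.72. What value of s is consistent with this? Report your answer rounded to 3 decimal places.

Steady state requires s·f(k) = (n + δ)·k, i.e. s·k^α = (n + δ)·k.
So s / (n + δ) = (k*)^(1−α) = 7.72^0.5 = 2.7785.
Therefore s = 2.7785 × (n + δ) = 2.7785 × 0.144 = 0.4001.

s ≈ 0.400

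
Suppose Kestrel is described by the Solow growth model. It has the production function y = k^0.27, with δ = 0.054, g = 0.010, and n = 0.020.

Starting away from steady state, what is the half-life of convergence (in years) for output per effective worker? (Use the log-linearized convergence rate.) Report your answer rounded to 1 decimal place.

Near the steady state the convergence rate is λ = (1 − α)(n + g + δ).
λ = (1 − 0.27) × 0.084 = 0.73 × 0.084 = 0.06132
Half-life = ln 2 / λ = 0.6931 / 0.06132 ≈ 11.30 years

about 11.3 years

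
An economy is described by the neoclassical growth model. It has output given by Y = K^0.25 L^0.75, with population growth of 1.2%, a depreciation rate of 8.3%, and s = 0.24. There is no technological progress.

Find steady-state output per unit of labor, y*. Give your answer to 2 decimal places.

At the steady state, Δk = 0, so s·k^α = (n + δ)·k.
Dividing both sides by k: k^(1−α) = s / (n + δ).
k^0.75 = 0.24 / (0.012 + 0.083) = 0.24 / 0.095 = 2.5263
k* = 2.5263^(1/0.75) ≈ 3.4407
y* = (k*)^α = 3.4407^0.25 ≈ 1.3620

y* = 1.36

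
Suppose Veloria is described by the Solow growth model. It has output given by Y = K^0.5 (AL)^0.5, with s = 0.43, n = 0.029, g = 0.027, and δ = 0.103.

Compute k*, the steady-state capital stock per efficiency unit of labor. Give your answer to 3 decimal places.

k* ≈ 7.314

At the steady state, Δk = 0, so s·k^α = (n + g + δ)·k.
Dividing both sides by k: k^(1−α) = s / (n + g + δ).
k^0.5 = 0.43 / (0.029 + 0.027 + 0.103) = 0.43 / 0.159 = 2.7044
k* = 2.7044^(1/0.5) ≈ 7.3138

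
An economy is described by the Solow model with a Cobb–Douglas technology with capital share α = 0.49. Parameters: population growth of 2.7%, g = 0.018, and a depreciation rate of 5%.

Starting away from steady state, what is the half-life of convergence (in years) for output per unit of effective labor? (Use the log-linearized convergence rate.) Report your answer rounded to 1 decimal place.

Near the steady state the convergence rate is λ = (1 − α)(n + g + δ).
λ = (1 − 0.49) × 0.095 = 0.51 × 0.095 = 0.04845
Half-life = ln 2 / λ = 0.6931 / 0.04845 ≈ 14.31 years

t_½ ≈ 14.3 years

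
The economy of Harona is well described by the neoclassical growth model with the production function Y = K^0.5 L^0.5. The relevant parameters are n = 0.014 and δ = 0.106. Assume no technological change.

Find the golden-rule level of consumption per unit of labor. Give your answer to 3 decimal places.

c_gold ≈ 2.083

At the golden rule, f'(k) = n + δ, so α·k^(α−1) = n + δ and k_gold = (α/(n + δ))^(1/(1−α)).
k_gold = (0.5/0.120)^(1/0.5) = 4.1667^2 ≈ 17.3614
c_gold = f(k_gold) − (n + δ)·k_gold = 4.1667 − 0.120×17.3614 ≈ 2.0833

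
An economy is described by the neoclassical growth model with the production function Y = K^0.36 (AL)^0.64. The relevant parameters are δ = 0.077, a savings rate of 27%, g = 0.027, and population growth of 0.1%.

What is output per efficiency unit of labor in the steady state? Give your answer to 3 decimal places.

At the steady state, Δk = 0, so s·k^α = (n + g + δ)·k.
Rearranging, k^(1−α) = s / (n + g + δ).
k^0.64 = 0.27 / (0.001 + 0.027 + 0.077) = 0.27 / 0.105 = 2.5714
k* = 2.5714^(1/0.64) ≈ 4.3741
y* = (k*)^α = 4.3741^0.36 ≈ 1.7011

y* ≈ 1.701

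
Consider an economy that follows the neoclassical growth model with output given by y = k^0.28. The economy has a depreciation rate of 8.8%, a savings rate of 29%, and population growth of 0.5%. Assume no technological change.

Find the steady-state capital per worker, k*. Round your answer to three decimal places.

k* ≈ 4.853

At the steady state, Δk = 0, so s·k^α = (n + δ)·k.
Rearranging, k^(1−α) = s / (n + δ).
k^0.72 = 0.29 / (0.005 + 0.088) = 0.29 / 0.093 = 3.1183
k* = 3.1183^(1/0.72) ≈ 4.8529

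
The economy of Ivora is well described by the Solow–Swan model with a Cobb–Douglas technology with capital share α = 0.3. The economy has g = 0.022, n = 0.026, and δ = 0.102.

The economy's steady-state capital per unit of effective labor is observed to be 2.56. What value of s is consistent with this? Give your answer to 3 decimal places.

At the steady state, Δk = 0, so s·k^α = (n + g + δ)·k.
So s / (n + g + δ) = (k*)^(1−α) = 2.56^0.7 = 1.9309.
Therefore s = 1.9309 × (n + g + δ) = 1.9309 × 0.150 = 0.2896.

s ≈ 0.290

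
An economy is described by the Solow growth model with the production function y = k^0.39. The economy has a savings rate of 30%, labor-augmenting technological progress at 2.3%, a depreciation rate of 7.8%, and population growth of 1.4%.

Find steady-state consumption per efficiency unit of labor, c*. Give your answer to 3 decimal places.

c* = 1.292

Steady state requires s·f(k) = (n + g + δ)·k, i.e. s·k^α = (n + g + δ)·k.
Rearranging, k^(1−α) = s / (n + g + δ).
k^0.61 = 0.30 / (0.014 + 0.023 + 0.078) = 0.30 / 0.115 = 2.6087
k* = 2.6087^(1/0.61) ≈ 4.8157
y* = (k*)^α = 4.8157^0.39 ≈ 1.8460
c* = (1 − s)·y* = (1 − 0.30) × 1.8460 ≈ 1.2922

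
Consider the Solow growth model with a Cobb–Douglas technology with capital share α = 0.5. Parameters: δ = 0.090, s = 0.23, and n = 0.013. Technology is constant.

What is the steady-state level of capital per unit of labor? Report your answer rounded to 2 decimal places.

In steady state, investment equals break-even investment: s·k^α = (n + δ)·k.
Dividing both sides by k: k^(1−α) = s / (n + δ).
k^0.5 = 0.23 / (0.013 + 0.090) = 0.23 / 0.103 = 2.2330
k* = 2.2330^(1/0.5) ≈ 4.9863

k* ≈ 4.99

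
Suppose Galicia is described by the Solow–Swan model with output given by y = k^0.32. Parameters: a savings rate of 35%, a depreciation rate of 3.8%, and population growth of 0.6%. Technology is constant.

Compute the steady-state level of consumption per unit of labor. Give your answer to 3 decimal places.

At the steady state, Δk = 0, so s·k^α = (n + δ)·k.
Rearranging, k^(1−α) = s / (n + δ).
k^0.68 = 0.35 / (0.006 + 0.038) = 0.35 / 0.044 = 7.9545
k* = 7.9545^(1/0.68) ≈ 21.1072
y* = (k*)^α = 21.1072^0.32 ≈ 2.6535
c* = (1 − s)·y* = (1 − 0.35) × 2.6535 ≈ 1.7248

c* = 1.725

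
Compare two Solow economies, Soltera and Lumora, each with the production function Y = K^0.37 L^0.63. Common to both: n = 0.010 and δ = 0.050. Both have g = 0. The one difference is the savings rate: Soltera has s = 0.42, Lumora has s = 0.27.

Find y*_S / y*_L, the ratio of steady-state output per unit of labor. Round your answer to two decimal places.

Steady-state y* = [s/(n + δ)]^(α/(1−α)), so the ratio is [ (s_S/(n + δ)_S) / (s_L/(n + δ)_L) ]^0.5873.
s_S/(n + δ)_S = 0.42/0.060 = 7.0000; s_L/(n + δ)_L = 0.27/0.060 = 4.5000.
Ratio = (7.0000/4.5000)^0.5873 = 1.5556^0.5873 ≈ 1.2963

ratio ≈ 1.30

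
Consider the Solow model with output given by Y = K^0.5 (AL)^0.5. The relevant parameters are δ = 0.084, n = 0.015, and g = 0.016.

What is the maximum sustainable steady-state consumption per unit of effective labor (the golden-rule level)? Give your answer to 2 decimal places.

At the golden rule, f'(k) = n + g + δ, so α·k^(α−1) = n + g + δ and k_gold = (α/(n + g + δ))^(1/(1−α)).
k_gold = (0.5/0.115)^(1/0.5) = 4.3478^2 ≈ 18.9034
c_gold = f(k_gold) − (n + g + δ)·k_gold = 4.3478 − 0.115×18.9034 ≈ 2.1739

c_gold ≈ 2.17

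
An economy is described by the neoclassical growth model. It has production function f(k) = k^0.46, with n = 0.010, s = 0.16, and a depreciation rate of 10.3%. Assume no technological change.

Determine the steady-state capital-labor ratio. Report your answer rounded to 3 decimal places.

At the steady state, Δk = 0, so s·k^α = (n + δ)·k.
Dividing both sides by k: k^(1−α) = s / (n + δ).
k^0.54 = 0.16 / (0.010 + 0.103) = 0.16 / 0.113 = 1.4159
k* = 1.4159^(1/0.54) ≈ 1.9041

k* ≈ 1.904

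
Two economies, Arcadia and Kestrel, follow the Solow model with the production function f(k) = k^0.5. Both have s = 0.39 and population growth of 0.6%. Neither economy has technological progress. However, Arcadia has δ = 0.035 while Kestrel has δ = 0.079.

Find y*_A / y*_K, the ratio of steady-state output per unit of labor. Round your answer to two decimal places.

y*_A / y*_K ≈ 2.07

Steady-state y* = [s/(n + δ)]^(α/(1−α)), so the ratio is [ (s_A/(n + δ)_A) / (s_K/(n + δ)_K) ]^1.
s_A/(n + δ)_A = 0.39/0.041 = 9.5122; s_K/(n + δ)_K = 0.39/0.085 = 4.5882.
Ratio = (9.5122/4.5882)^1 = 2.0732^1 ≈ 2.0732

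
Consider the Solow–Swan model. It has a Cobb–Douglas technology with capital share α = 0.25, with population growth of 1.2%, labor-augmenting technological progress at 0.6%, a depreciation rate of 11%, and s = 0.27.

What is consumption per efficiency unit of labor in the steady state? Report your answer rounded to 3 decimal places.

In steady state, investment equals break-even investment: s·k^α = (n + g + δ)·k.
Dividing both sides by k: k^(1−α) = s / (n + g + δ).
k^0.75 = 0.27 / (0.012 + 0.006 + 0.110) = 0.27 / 0.128 = 2.1094
k* = 2.1094^(1/0.75) ≈ 2.7053
y* = (k*)^α = 2.7053^0.25 ≈ 1.2825
c* = (1 − s)·y* = (1 − 0.27) × 1.2825 ≈ 0.9362

c* ≈ 0.936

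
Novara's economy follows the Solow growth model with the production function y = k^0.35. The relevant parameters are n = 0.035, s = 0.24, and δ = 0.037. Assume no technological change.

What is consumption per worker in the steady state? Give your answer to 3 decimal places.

c* ≈ 1.453

Steady state requires s·f(k) = (n + δ)·k, i.e. s·k^α = (n + δ)·k.
Rearranging, k^(1−α) = s / (n + δ).
k^0.65 = 0.24 / (0.035 + 0.037) = 0.24 / 0.072 = 3.3333
k* = 3.3333^(1/0.65) ≈ 6.3741
y* = (k*)^α = 6.3741^0.35 ≈ 1.9123
c* = (1 − s)·y* = (1 − 0.24) × 1.9123 ≈ 1.4533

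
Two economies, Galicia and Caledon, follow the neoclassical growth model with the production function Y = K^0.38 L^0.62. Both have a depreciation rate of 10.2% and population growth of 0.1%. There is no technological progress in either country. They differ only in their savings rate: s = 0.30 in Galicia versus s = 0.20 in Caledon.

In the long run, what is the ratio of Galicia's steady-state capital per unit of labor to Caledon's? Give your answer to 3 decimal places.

Steady-state k* = [s/(n + δ)]^(1/(1−α)), so the ratio is [ (s_G/(n + δ)_G) / (s_C/(n + δ)_C) ]^1.6129.
s_G/(n + δ)_G = 0.30/0.103 = 2.9126; s_C/(n + δ)_C = 0.20/0.103 = 1.9417.
Ratio = (2.9126/1.9417)^1.6129 = 1.5000^1.6129 ≈ 1.9232

k*_G / k*_C ≈ 1.923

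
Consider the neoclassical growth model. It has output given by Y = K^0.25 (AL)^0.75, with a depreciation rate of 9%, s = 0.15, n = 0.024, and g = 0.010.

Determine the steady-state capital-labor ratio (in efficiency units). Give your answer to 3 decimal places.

k* ≈ 1.289

At the steady state, Δk = 0, so s·k^α = (n + g + δ)·k.
Rearranging, k^(1−α) = s / (n + g + δ).
k^0.75 = 0.15 / (0.024 + 0.010 + 0.090) = 0.15 / 0.124 = 1.2097
k* = 1.2097^(1/0.75) ≈ 1.2890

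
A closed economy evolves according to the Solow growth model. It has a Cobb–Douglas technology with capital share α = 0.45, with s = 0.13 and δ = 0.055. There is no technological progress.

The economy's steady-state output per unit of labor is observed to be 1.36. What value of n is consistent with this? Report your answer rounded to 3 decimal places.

At the steady state, Δk = 0, so s·k^α = (n + δ)·k.
Since y* = [s/(n + δ)]^(α/(1−α)), we have s/(n + δ) = (y*)^((1−α)/α) = 1.36^1.2222 = 1.4562.
Therefore n + δ = s / 1.4562 = 0.13 / 1.4562 = 0.0893, so n = 0.0893 − 0.055 = 0.0343.

n ≈ 0.034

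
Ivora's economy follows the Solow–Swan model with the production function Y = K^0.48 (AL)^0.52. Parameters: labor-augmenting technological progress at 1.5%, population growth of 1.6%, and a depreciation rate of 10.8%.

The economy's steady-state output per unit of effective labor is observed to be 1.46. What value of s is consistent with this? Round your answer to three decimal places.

s ≈ 0.209

Steady state requires s·f(k) = (n + g + δ)·k, i.e. s·k^α = (n + g + δ)·k.
Since y* = [s/(n + g + δ)]^(α/(1−α)), we have s/(n + g + δ) = (y*)^((1−α)/α) = 1.46^1.0833 = 1.5068.
Therefore s = 1.5068 × (n + g + δ) = 1.5068 × 0.139 = 0.2094.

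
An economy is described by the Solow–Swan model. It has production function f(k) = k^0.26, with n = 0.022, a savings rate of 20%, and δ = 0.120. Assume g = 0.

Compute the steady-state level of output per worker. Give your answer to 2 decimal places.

At the steady state, Δk = 0, so s·k^α = (n + δ)·k.
Rearranging, k^(1−α) = s / (n + δ).
k^0.74 = 0.20 / (0.022 + 0.120) = 0.20 / 0.142 = 1.4085
k* = 1.4085^(1/0.74) ≈ 1.5886
y* = (k*)^α = 1.5886^0.26 ≈ 1.1279

y* ≈ 1.13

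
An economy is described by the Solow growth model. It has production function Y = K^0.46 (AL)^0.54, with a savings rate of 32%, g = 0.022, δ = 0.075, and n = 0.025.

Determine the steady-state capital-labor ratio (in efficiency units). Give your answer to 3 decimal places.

Steady state requires s·f(k) = (n + g + δ)·k, i.e. s·k^α = (n + g + δ)·k.
Rearranging, k^(1−α) = s / (n + g + δ).
k^0.54 = 0.32 / (0.025 + 0.022 + 0.075) = 0.32 / 0.122 = 2.6230
k* = 2.6230^(1/0.54) ≈ 5.9642

k* ≈ 5.964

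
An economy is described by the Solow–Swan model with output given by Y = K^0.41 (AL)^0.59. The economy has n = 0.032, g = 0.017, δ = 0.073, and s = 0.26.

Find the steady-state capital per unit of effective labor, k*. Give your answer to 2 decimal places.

k* ≈ 3.61

In steady state, investment equals break-even investment: s·k^α = (n + g + δ)·k.
Dividing both sides by k: k^(1−α) = s / (n + g + δ).
k^0.59 = 0.26 / (0.032 + 0.017 + 0.073) = 0.26 / 0.122 = 2.1311
k* = 2.1311^(1/0.59) ≈ 3.6054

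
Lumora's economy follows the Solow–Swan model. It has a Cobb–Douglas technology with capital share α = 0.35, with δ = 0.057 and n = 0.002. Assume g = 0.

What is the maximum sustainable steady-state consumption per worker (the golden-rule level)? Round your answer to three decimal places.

At the golden rule, f'(k) = n + δ, so α·k^(α−1) = n + δ and k_gold = (α/(n + δ))^(1/(1−α)).
k_gold = (0.35/0.059)^(1/0.65) = 5.9322^1.5385 ≈ 15.4736
c_gold = f(k_gold) − (n + δ)·k_gold = 2.6083 − 0.059×15.4736 ≈ 1.6954

c_gold ≈ 1.695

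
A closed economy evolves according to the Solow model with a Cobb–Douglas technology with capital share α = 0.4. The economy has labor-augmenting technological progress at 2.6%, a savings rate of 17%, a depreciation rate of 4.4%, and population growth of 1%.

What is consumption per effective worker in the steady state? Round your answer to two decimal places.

c* ≈ 1.37

In steady state, investment equals break-even investment: s·k^α = (n + g + δ)·k.
Dividing both sides by k: k^(1−α) = s / (n + g + δ).
k^0.6 = 0.17 / (0.010 + 0.026 + 0.044) = 0.17 / 0.080 = 2.1250
k* = 2.1250^(1/0.6) ≈ 3.5124
y* = (k*)^α = 3.5124^0.4 ≈ 1.6529
c* = (1 − s)·y* = (1 − 0.17) × 1.6529 ≈ 1.3719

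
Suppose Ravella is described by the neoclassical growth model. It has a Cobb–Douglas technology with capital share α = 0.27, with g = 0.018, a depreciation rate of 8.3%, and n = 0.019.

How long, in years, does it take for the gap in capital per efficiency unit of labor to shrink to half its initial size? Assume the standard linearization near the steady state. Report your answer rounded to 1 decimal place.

half-life ≈ 7.9 years

Near the steady state the convergence rate is λ = (1 − α)(n + g + δ).
λ = (1 − 0.27) × 0.120 = 0.73 × 0.120 = 0.0876
Half-life = ln 2 / λ = 0.6931 / 0.0876 ≈ 7.91 years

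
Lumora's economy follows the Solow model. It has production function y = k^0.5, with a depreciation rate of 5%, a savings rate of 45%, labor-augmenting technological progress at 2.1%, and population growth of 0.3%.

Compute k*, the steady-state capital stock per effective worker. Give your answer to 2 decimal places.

Steady state requires s·f(k) = (n + g + δ)·k, i.e. s·k^α = (n + g + δ)·k.
Dividing both sides by k: k^(1−α) = s / (n + g + δ).
k^0.5 = 0.45 / (0.003 + 0.021 + 0.050) = 0.45 / 0.074 = 6.0811
k* = 6.0811^(1/0.5) ≈ 36.9798

k* = 36.98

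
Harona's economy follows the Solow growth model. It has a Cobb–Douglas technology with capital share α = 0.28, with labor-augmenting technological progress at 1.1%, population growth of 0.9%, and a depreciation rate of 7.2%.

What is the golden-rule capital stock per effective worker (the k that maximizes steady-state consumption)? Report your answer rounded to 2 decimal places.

k_gold ≈ 4.69

The golden rule sets f'(k) = n + g + δ, i.e. α·k^(α−1) = n + g + δ.
So k^(1−α) = α / (n + g + δ) = 0.28 / 0.092 = 3.0435.
k_gold = 3.0435^(1/0.72) ≈ 4.6919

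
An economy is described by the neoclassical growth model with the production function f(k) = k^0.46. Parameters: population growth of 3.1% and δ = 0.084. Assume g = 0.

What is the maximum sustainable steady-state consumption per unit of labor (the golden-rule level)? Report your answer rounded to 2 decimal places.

At the golden rule, f'(k) = n + δ, so α·k^(α−1) = n + δ and k_gold = (α/(n + δ))^(1/(1−α)).
k_gold = (0.46/0.115)^(1/0.54) = 4.0000^1.8519 ≈ 13.0303
c_gold = f(k_gold) − (n + δ)·k_gold = 3.2575 − 0.115×13.0303 ≈ 1.7590

c_gold ≈ 1.76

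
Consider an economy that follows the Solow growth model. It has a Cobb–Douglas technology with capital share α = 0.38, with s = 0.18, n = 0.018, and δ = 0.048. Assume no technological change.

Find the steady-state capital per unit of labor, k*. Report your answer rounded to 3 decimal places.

k* ≈ 5.044

Steady state requires s·f(k) = (n + δ)·k, i.e. s·k^α = (n + δ)·k.
Rearranging, k^(1−α) = s / (n + δ).
k^0.62 = 0.18 / (0.018 + 0.048) = 0.18 / 0.066 = 2.7273
k* = 2.7273^(1/0.62) ≈ 5.0442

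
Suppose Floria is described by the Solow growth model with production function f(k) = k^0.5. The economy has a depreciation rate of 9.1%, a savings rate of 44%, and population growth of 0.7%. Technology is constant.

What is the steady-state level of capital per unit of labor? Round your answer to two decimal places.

k* ≈ 20.16

At the steady state, Δk = 0, so s·k^α = (n + δ)·k.
Rearranging, k^(1−α) = s / (n + δ).
k^0.5 = 0.44 / (0.007 + 0.091) = 0.44 / 0.098 = 4.4898
k* = 4.4898^(1/0.5) ≈ 20.1583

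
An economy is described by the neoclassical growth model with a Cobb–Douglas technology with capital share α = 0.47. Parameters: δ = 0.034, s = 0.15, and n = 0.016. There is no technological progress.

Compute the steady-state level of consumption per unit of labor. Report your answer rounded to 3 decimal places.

In steady state, investment equals break-even investment: s·k^α = (n + δ)·k.
Rearranging, k^(1−α) = s / (n + δ).
k^0.53 = 0.15 / (0.016 + 0.034) = 0.15 / 0.050 = 3.0000
k* = 3.0000^(1/0.53) ≈ 7.9475
y* = (k*)^α = 7.9475^0.47 ≈ 2.6492
c* = (1 − s)·y* = (1 − 0.15) × 2.6492 ≈ 2.2518

c* = 2.252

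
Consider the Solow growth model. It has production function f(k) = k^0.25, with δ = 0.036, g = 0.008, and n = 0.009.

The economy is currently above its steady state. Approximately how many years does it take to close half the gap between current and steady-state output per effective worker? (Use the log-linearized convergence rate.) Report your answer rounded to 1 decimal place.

t_½ ≈ 17.4 years

Near the steady state the convergence rate is λ = (1 − α)(n + g + δ).
λ = (1 − 0.25) × 0.053 = 0.75 × 0.053 = 0.03975
Half-life = ln 2 / λ = 0.6931 / 0.03975 ≈ 17.44 years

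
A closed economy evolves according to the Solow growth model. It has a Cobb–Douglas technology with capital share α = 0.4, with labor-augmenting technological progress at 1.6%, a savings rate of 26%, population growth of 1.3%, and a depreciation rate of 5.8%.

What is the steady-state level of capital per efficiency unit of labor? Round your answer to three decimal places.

k* = 6.200

Steady state requires s·f(k) = (n + g + δ)·k, i.e. s·k^α = (n + g + δ)·k.
Dividing both sides by k: k^(1−α) = s / (n + g + δ).
k^0.6 = 0.26 / (0.013 + 0.016 + 0.058) = 0.26 / 0.087 = 2.9885
k* = 2.9885^(1/0.6) ≈ 6.2004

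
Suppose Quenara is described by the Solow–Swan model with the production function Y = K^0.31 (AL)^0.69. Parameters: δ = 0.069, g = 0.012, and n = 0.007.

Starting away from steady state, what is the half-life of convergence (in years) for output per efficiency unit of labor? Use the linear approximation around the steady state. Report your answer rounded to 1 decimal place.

Near the steady state the convergence rate is λ = (1 − α)(n + g + δ).
λ = (1 − 0.31) × 0.088 = 0.69 × 0.088 = 0.06072
Half-life = ln 2 / λ = 0.6931 / 0.06072 ≈ 11.41 years

half-life ≈ 11.4 years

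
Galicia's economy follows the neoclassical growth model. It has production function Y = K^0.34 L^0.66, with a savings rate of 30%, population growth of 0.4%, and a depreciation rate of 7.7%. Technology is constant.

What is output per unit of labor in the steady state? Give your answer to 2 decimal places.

y* ≈ 1.96

At the steady state, Δk = 0, so s·k^α = (n + δ)·k.
Dividing both sides by k: k^(1−α) = s / (n + δ).
k^0.66 = 0.30 / (0.004 + 0.077) = 0.30 / 0.081 = 3.7037
k* = 3.7037^(1/0.66) ≈ 7.2706
y* = (k*)^α = 7.2706^0.34 ≈ 1.9631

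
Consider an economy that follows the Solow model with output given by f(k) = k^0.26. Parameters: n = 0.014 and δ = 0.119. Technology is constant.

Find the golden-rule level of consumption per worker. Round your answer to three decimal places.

At the golden rule, f'(k) = n + δ, so α·k^(α−1) = n + δ and k_gold = (α/(n + δ))^(1/(1−α)).
k_gold = (0.26/0.133)^(1/0.74) = 1.9549^1.3514 ≈ 2.4741
c_gold = f(k_gold) − (n + δ)·k_gold = 1.2656 − 0.133×2.4741 ≈ 0.9365

c_gold ≈ 0.937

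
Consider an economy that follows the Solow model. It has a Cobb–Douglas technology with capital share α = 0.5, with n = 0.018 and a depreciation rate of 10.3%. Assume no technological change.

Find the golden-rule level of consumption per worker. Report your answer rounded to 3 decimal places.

At the golden rule, f'(k) = n + δ, so α·k^(α−1) = n + δ and k_gold = (α/(n + δ))^(1/(1−α)).
k_gold = (0.5/0.121)^(1/0.5) = 4.1322^2 ≈ 17.0751
c_gold = f(k_gold) − (n + δ)·k_gold = 4.1322 − 0.121×17.0751 ≈ 2.0661

c_gold ≈ 2.066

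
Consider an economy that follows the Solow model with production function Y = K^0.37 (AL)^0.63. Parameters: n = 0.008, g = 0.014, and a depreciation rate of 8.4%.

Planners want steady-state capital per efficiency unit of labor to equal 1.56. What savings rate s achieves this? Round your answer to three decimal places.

s ≈ 0.140

In steady state, investment equals break-even investment: s·k^α = (n + g + δ)·k.
So s / (n + g + δ) = (k*)^(1−α) = 1.56^0.63 = 1.3233.
Therefore s = 1.3233 × (n + g + δ) = 1.3233 × 0.106 = 0.1403.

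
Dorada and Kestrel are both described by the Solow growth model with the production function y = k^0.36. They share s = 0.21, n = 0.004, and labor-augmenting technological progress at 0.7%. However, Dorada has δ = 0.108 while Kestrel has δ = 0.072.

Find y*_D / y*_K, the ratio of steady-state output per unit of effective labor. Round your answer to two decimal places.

y*_D / y*_K ≈ 0.82

Steady-state y* = [s/(n + g + δ)]^(α/(1−α)), so the ratio is [ (s_D/(n + g + δ)_D) / (s_K/(n + g + δ)_K) ]^0.5625.
s_D/(n + g + δ)_D = 0.21/0.119 = 1.7647; s_K/(n + g + δ)_K = 0.21/0.083 = 2.5301.
Ratio = (1.7647/2.5301)^0.5625 = 0.6975^0.5625 ≈ 0.8166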